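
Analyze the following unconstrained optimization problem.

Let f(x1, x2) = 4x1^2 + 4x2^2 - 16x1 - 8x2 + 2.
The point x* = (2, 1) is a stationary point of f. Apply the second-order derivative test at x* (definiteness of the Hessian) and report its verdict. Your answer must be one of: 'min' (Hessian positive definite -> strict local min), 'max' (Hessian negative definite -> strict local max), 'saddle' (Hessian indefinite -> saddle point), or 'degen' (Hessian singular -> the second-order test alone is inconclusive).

Compute the Hessian H = grad^2 f:
  H = [[8, 0], [0, 8]]
Verify stationarity: grad f(x*) = H x* + g = (0, 0).
Eigenvalues of H: 8, 8.
Both eigenvalues > 0, so H is positive definite -> x* is a strict local min.

min


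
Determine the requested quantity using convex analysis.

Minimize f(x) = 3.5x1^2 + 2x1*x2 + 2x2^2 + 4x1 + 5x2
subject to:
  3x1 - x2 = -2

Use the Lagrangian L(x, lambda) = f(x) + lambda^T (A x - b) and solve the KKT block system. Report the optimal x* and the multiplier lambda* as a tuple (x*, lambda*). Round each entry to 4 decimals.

Form the Lagrangian:
  L(x, lambda) = (1/2) x^T Q x + c^T x + lambda^T (A x - b)
Stationarity (grad_x L = 0): Q x + c + A^T lambda = 0.
Primal feasibility: A x = b.

This gives the KKT block system:
  [ Q   A^T ] [ x     ]   [-c ]
  [ A    0  ] [ lambda ] = [ b ]

Solving the linear system:
  x*      = (-0.8545, -0.5636)
  lambda* = (1.0364)
  f(x*)   = -2.0818

x* = (-0.8545, -0.5636), lambda* = (1.0364)


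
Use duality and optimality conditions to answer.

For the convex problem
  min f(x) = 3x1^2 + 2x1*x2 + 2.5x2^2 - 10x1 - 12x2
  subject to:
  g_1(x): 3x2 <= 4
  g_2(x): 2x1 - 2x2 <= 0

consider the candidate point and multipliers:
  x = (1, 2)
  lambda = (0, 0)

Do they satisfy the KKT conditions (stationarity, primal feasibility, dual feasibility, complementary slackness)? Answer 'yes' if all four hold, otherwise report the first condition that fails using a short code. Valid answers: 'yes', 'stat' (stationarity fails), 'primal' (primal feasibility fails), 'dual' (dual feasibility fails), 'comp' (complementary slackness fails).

Gradient of f: grad f(x) = Q x + c = (0, 0)
Constraint values g_i(x) = a_i^T x - b_i:
  g_1((1, 2)) = 2
  g_2((1, 2)) = -2
Stationarity residual: grad f(x) + sum_i lambda_i a_i = (0, 0)
  -> stationarity OK
Primal feasibility (all g_i <= 0): FAILS
Dual feasibility (all lambda_i >= 0): OK
Complementary slackness (lambda_i * g_i(x) = 0 for all i): OK

Verdict: the first failing condition is primal_feasibility -> primal.

primal


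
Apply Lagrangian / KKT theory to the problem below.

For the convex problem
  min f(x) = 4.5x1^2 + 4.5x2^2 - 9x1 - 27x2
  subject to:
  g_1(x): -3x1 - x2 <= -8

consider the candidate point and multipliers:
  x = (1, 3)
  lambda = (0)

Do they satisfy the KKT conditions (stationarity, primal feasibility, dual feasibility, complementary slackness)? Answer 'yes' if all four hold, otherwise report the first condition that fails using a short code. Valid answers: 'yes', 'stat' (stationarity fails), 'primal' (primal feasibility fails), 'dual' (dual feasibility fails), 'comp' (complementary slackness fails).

Gradient of f: grad f(x) = Q x + c = (0, 0)
Constraint values g_i(x) = a_i^T x - b_i:
  g_1((1, 3)) = 2
Stationarity residual: grad f(x) + sum_i lambda_i a_i = (0, 0)
  -> stationarity OK
Primal feasibility (all g_i <= 0): FAILS
Dual feasibility (all lambda_i >= 0): OK
Complementary slackness (lambda_i * g_i(x) = 0 for all i): OK

Verdict: the first failing condition is primal_feasibility -> primal.

primal


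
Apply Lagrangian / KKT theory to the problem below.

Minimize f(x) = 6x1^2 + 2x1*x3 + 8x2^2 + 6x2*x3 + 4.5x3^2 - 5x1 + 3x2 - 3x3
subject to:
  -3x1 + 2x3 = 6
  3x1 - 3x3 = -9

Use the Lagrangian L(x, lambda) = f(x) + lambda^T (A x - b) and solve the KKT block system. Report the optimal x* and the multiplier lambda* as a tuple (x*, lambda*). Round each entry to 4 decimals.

Form the Lagrangian:
  L(x, lambda) = (1/2) x^T Q x + c^T x + lambda^T (A x - b)
Stationarity (grad_x L = 0): Q x + c + A^T lambda = 0.
Primal feasibility: A x = b.

This gives the KKT block system:
  [ Q   A^T ] [ x     ]   [-c ]
  [ A    0  ] [ lambda ] = [ b ]

Solving the linear system:
  x*      = (0, -1.3125, 3)
  lambda* = (17.125, 16.7917)
  f(x*)   = 17.7188

x* = (0, -1.3125, 3), lambda* = (17.125, 16.7917)


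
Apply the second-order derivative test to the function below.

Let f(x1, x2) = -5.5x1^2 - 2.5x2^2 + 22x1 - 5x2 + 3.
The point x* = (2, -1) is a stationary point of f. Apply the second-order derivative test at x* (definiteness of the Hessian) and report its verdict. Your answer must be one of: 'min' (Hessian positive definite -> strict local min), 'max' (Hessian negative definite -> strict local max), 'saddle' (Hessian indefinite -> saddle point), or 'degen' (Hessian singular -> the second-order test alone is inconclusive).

Compute the Hessian H = grad^2 f:
  H = [[-11, 0], [0, -5]]
Verify stationarity: grad f(x*) = H x* + g = (0, 0).
Eigenvalues of H: -11, -5.
Both eigenvalues < 0, so H is negative definite -> x* is a strict local max.

max


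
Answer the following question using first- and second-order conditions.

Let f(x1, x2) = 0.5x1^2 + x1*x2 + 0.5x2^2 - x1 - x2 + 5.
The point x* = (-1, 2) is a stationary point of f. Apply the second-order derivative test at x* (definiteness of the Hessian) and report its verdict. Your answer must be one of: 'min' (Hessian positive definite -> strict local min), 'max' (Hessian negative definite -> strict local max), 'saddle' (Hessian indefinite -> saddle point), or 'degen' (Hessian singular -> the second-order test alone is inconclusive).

Compute the Hessian H = grad^2 f:
  H = [[1, 1], [1, 1]]
Verify stationarity: grad f(x*) = H x* + g = (0, 0).
Eigenvalues of H: 0, 2.
H has a zero eigenvalue (singular; positive semidefinite but not definite), so H is neither positive definite, negative definite, nor indefinite. The second-order test alone is inconclusive -> degen.
(Indeed, f is constant along the null direction of H through x*, so x* is not a strict local extremum.)

degen


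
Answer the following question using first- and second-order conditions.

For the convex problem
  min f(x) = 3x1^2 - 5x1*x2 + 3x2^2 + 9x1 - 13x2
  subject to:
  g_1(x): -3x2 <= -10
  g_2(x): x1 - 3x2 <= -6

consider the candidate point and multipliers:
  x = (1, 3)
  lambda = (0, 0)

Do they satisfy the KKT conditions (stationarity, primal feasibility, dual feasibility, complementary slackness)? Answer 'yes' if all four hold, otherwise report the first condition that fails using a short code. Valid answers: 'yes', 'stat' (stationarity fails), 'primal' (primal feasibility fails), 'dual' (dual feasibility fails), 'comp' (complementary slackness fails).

Gradient of f: grad f(x) = Q x + c = (0, 0)
Constraint values g_i(x) = a_i^T x - b_i:
  g_1((1, 3)) = 1
  g_2((1, 3)) = -2
Stationarity residual: grad f(x) + sum_i lambda_i a_i = (0, 0)
  -> stationarity OK
Primal feasibility (all g_i <= 0): FAILS
Dual feasibility (all lambda_i >= 0): OK
Complementary slackness (lambda_i * g_i(x) = 0 for all i): OK

Verdict: the first failing condition is primal_feasibility -> primal.

primal


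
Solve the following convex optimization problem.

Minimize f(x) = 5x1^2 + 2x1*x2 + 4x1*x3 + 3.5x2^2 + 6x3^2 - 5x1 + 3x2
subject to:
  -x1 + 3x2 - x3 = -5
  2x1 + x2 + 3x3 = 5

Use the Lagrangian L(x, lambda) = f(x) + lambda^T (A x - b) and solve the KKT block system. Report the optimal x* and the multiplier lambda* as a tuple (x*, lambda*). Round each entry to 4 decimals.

Form the Lagrangian:
  L(x, lambda) = (1/2) x^T Q x + c^T x + lambda^T (A x - b)
Stationarity (grad_x L = 0): Q x + c + A^T lambda = 0.
Primal feasibility: A x = b.

This gives the KKT block system:
  [ Q   A^T ] [ x     ]   [-c ]
  [ A    0  ] [ lambda ] = [ b ]

Solving the linear system:
  x*      = (1.507, -0.8493, 0.9451)
  lambda* = (1.7163, -5.2177)
  f(x*)   = 12.2935

x* = (1.507, -0.8493, 0.9451), lambda* = (1.7163, -5.2177)


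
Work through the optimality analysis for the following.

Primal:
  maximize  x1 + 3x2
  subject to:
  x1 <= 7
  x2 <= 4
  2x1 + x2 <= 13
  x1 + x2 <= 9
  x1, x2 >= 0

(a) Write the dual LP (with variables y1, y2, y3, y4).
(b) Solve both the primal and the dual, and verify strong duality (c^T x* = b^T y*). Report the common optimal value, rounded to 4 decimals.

The standard primal-dual pair for 'max c^T x s.t. A x <= b, x >= 0' is:
  Dual:  min b^T y  s.t.  A^T y >= c,  y >= 0.

So the dual LP is:
  minimize  7y1 + 4y2 + 13y3 + 9y4
  subject to:
    y1 + 2y3 + y4 >= 1
    y2 + y3 + y4 >= 3
    y1, y2, y3, y4 >= 0

Solving the primal: x* = (4.5, 4).
  primal value c^T x* = 16.5.
Solving the dual: y* = (0, 2.5, 0.5, 0).
  dual value b^T y* = 16.5.
Strong duality: c^T x* = b^T y*. Confirmed.

16.5


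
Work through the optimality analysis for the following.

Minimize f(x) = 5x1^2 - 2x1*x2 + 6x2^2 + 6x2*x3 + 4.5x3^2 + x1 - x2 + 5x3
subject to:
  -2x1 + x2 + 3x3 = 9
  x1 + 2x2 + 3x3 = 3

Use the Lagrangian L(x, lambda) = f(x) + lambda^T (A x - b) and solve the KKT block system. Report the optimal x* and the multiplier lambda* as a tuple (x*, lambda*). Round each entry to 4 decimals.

Form the Lagrangian:
  L(x, lambda) = (1/2) x^T Q x + c^T x + lambda^T (A x - b)
Stationarity (grad_x L = 0): Q x + c + A^T lambda = 0.
Primal feasibility: A x = b.

This gives the KKT block system:
  [ Q   A^T ] [ x     ]   [-c ]
  [ A    0  ] [ lambda ] = [ b ]

Solving the linear system:
  x*      = (-1.7404, -0.7789, 2.0994)
  lambda* = (-7.0842, 0.6772)
  f(x*)   = 35.631

x* = (-1.7404, -0.7789, 2.0994), lambda* = (-7.0842, 0.6772)


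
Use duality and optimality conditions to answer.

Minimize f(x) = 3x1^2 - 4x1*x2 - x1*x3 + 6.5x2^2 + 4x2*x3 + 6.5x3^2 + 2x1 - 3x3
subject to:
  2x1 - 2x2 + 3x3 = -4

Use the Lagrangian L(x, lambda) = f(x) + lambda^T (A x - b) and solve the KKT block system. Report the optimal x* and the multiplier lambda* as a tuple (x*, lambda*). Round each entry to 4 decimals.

Form the Lagrangian:
  L(x, lambda) = (1/2) x^T Q x + c^T x + lambda^T (A x - b)
Stationarity (grad_x L = 0): Q x + c + A^T lambda = 0.
Primal feasibility: A x = b.

This gives the KKT block system:
  [ Q   A^T ] [ x     ]   [-c ]
  [ A    0  ] [ lambda ] = [ b ]

Solving the linear system:
  x*      = (-1.1063, 0.1818, -0.4746)
  lambda* = (2.4453)
  f(x*)   = 4.4961

x* = (-1.1063, 0.1818, -0.4746), lambda* = (2.4453)


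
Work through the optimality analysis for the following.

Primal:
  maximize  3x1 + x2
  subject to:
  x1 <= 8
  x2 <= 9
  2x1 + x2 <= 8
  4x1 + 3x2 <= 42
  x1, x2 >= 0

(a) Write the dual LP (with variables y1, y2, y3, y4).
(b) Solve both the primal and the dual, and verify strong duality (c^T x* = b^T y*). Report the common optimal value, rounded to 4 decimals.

The standard primal-dual pair for 'max c^T x s.t. A x <= b, x >= 0' is:
  Dual:  min b^T y  s.t.  A^T y >= c,  y >= 0.

So the dual LP is:
  minimize  8y1 + 9y2 + 8y3 + 42y4
  subject to:
    y1 + 2y3 + 4y4 >= 3
    y2 + y3 + 3y4 >= 1
    y1, y2, y3, y4 >= 0

Solving the primal: x* = (4, 0).
  primal value c^T x* = 12.
Solving the dual: y* = (0, 0, 1.5, 0).
  dual value b^T y* = 12.
Strong duality: c^T x* = b^T y*. Confirmed.

12


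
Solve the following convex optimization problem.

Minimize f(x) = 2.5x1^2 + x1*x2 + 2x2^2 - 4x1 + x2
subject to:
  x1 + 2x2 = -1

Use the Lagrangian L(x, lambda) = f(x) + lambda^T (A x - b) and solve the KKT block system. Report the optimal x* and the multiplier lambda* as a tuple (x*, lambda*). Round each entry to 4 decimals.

Form the Lagrangian:
  L(x, lambda) = (1/2) x^T Q x + c^T x + lambda^T (A x - b)
Stationarity (grad_x L = 0): Q x + c + A^T lambda = 0.
Primal feasibility: A x = b.

This gives the KKT block system:
  [ Q   A^T ] [ x     ]   [-c ]
  [ A    0  ] [ lambda ] = [ b ]

Solving the linear system:
  x*      = (0.8, -0.9)
  lambda* = (0.9)
  f(x*)   = -1.6

x* = (0.8, -0.9), lambda* = (0.9)


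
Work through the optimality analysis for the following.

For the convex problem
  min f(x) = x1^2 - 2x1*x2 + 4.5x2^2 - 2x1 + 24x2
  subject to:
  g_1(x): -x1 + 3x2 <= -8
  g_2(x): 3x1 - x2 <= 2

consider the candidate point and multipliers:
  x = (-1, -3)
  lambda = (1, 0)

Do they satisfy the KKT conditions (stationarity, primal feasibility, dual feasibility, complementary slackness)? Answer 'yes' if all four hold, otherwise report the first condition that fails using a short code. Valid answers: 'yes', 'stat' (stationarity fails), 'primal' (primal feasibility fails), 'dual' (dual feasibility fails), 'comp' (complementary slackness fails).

Gradient of f: grad f(x) = Q x + c = (2, -1)
Constraint values g_i(x) = a_i^T x - b_i:
  g_1((-1, -3)) = 0
  g_2((-1, -3)) = -2
Stationarity residual: grad f(x) + sum_i lambda_i a_i = (1, 2)
  -> stationarity FAILS
Primal feasibility (all g_i <= 0): OK
Dual feasibility (all lambda_i >= 0): OK
Complementary slackness (lambda_i * g_i(x) = 0 for all i): OK

Verdict: the first failing condition is stationarity -> stat.

stat


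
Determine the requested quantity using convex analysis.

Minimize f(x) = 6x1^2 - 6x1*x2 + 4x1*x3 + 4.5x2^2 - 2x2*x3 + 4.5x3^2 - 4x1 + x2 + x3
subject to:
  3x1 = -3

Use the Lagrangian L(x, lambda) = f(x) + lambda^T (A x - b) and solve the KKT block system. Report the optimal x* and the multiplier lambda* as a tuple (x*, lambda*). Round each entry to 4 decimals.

Form the Lagrangian:
  L(x, lambda) = (1/2) x^T Q x + c^T x + lambda^T (A x - b)
Stationarity (grad_x L = 0): Q x + c + A^T lambda = 0.
Primal feasibility: A x = b.

This gives the KKT block system:
  [ Q   A^T ] [ x     ]   [-c ]
  [ A    0  ] [ lambda ] = [ b ]

Solving the linear system:
  x*      = (-1, -0.7403, 0.1688)
  lambda* = (3.6277)
  f(x*)   = 7.1558

x* = (-1, -0.7403, 0.1688), lambda* = (3.6277)


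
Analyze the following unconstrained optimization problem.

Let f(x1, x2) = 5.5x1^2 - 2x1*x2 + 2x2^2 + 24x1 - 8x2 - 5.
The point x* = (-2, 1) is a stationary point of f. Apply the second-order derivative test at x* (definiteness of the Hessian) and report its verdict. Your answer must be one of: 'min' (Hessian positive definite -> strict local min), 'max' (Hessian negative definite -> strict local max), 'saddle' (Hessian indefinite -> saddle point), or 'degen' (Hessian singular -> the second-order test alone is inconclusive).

Compute the Hessian H = grad^2 f:
  H = [[11, -2], [-2, 4]]
Verify stationarity: grad f(x*) = H x* + g = (0, 0).
Eigenvalues of H: 3.4689, 11.5311.
Both eigenvalues > 0, so H is positive definite -> x* is a strict local min.

min


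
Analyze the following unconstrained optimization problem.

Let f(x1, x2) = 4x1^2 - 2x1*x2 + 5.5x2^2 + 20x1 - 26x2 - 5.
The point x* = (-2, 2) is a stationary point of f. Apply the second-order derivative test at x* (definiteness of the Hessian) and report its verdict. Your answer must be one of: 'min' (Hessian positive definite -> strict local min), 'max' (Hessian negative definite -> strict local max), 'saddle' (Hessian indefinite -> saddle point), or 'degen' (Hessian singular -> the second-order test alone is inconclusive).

Compute the Hessian H = grad^2 f:
  H = [[8, -2], [-2, 11]]
Verify stationarity: grad f(x*) = H x* + g = (0, 0).
Eigenvalues of H: 7, 12.
Both eigenvalues > 0, so H is positive definite -> x* is a strict local min.

min


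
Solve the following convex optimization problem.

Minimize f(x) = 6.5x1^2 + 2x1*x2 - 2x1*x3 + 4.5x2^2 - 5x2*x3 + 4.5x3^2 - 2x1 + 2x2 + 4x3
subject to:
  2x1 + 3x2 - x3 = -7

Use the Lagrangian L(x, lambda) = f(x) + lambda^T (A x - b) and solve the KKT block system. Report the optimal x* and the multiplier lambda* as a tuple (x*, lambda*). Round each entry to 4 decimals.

Form the Lagrangian:
  L(x, lambda) = (1/2) x^T Q x + c^T x + lambda^T (A x - b)
Stationarity (grad_x L = 0): Q x + c + A^T lambda = 0.
Primal feasibility: A x = b.

This gives the KKT block system:
  [ Q   A^T ] [ x     ]   [-c ]
  [ A    0  ] [ lambda ] = [ b ]

Solving the linear system:
  x*      = (-0.4186, -2.5209, -1.4)
  lambda* = (4.8419)
  f(x*)   = 12.0442

x* = (-0.4186, -2.5209, -1.4), lambda* = (4.8419)


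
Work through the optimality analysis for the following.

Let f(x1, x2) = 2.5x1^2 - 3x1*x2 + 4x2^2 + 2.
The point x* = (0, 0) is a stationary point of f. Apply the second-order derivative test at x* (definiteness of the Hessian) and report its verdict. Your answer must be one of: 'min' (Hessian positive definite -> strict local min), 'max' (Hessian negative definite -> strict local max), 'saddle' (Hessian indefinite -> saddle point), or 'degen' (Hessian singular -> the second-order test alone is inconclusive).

Compute the Hessian H = grad^2 f:
  H = [[5, -3], [-3, 8]]
Verify stationarity: grad f(x*) = H x* + g = (0, 0).
Eigenvalues of H: 3.1459, 9.8541.
Both eigenvalues > 0, so H is positive definite -> x* is a strict local min.

min


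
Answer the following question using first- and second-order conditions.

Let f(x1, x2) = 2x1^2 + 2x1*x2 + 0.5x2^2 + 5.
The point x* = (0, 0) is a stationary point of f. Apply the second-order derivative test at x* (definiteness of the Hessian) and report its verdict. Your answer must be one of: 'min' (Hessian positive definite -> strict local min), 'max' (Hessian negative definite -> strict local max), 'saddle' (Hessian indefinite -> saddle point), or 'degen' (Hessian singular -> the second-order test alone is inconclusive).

Compute the Hessian H = grad^2 f:
  H = [[4, 2], [2, 1]]
Verify stationarity: grad f(x*) = H x* + g = (0, 0).
Eigenvalues of H: 0, 5.
H has a zero eigenvalue (singular; positive semidefinite but not definite), so H is neither positive definite, negative definite, nor indefinite. The second-order test alone is inconclusive -> degen.
(Indeed, f is constant along the null direction of H through x*, so x* is not a strict local extremum.)

degen


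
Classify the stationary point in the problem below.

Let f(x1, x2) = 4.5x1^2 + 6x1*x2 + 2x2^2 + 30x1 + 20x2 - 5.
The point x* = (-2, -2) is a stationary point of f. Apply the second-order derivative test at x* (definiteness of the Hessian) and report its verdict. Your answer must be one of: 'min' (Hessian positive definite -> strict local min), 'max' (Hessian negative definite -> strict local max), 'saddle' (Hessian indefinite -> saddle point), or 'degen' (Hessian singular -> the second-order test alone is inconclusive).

Compute the Hessian H = grad^2 f:
  H = [[9, 6], [6, 4]]
Verify stationarity: grad f(x*) = H x* + g = (0, 0).
Eigenvalues of H: 0, 13.
H has a zero eigenvalue (singular; positive semidefinite but not definite), so H is neither positive definite, negative definite, nor indefinite. The second-order test alone is inconclusive -> degen.
(Indeed, f is constant along the null direction of H through x*, so x* is not a strict local extremum.)

degen


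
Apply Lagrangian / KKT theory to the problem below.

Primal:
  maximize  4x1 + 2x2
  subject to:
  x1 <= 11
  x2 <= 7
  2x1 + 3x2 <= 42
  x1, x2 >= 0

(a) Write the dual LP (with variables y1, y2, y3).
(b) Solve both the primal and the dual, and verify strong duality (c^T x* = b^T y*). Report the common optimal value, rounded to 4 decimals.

The standard primal-dual pair for 'max c^T x s.t. A x <= b, x >= 0' is:
  Dual:  min b^T y  s.t.  A^T y >= c,  y >= 0.

So the dual LP is:
  minimize  11y1 + 7y2 + 42y3
  subject to:
    y1 + 2y3 >= 4
    y2 + 3y3 >= 2
    y1, y2, y3 >= 0

Solving the primal: x* = (11, 6.6667).
  primal value c^T x* = 57.3333.
Solving the dual: y* = (2.6667, 0, 0.6667).
  dual value b^T y* = 57.3333.
Strong duality: c^T x* = b^T y*. Confirmed.

57.3333


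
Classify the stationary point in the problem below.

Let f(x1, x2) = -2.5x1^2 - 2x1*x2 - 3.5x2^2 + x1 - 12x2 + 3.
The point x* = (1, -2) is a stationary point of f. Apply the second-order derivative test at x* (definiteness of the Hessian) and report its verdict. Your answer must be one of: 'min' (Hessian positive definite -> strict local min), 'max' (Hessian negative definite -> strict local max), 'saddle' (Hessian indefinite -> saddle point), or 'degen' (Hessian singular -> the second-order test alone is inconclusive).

Compute the Hessian H = grad^2 f:
  H = [[-5, -2], [-2, -7]]
Verify stationarity: grad f(x*) = H x* + g = (0, 0).
Eigenvalues of H: -8.2361, -3.7639.
Both eigenvalues < 0, so H is negative definite -> x* is a strict local max.

max


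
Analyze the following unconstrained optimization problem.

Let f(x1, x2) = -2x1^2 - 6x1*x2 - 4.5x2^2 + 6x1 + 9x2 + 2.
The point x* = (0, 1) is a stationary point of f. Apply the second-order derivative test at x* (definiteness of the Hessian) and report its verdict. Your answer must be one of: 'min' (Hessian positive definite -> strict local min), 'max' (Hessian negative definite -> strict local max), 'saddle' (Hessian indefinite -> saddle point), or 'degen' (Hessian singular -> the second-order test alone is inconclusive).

Compute the Hessian H = grad^2 f:
  H = [[-4, -6], [-6, -9]]
Verify stationarity: grad f(x*) = H x* + g = (0, 0).
Eigenvalues of H: -13, 0.
H has a zero eigenvalue (singular; negative semidefinite but not definite), so H is neither positive definite, negative definite, nor indefinite. The second-order test alone is inconclusive -> degen.
(Indeed, f is constant along the null direction of H through x*, so x* is not a strict local extremum.)

degen


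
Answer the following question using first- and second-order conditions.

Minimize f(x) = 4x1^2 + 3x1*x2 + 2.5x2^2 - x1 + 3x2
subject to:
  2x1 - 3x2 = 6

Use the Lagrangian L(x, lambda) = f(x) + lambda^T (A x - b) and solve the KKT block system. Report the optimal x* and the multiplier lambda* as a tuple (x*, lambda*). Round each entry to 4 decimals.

Form the Lagrangian:
  L(x, lambda) = (1/2) x^T Q x + c^T x + lambda^T (A x - b)
Stationarity (grad_x L = 0): Q x + c + A^T lambda = 0.
Primal feasibility: A x = b.

This gives the KKT block system:
  [ Q   A^T ] [ x     ]   [-c ]
  [ A    0  ] [ lambda ] = [ b ]

Solving the linear system:
  x*      = (0.8203, -1.4531)
  lambda* = (-0.6016)
  f(x*)   = -0.7852

x* = (0.8203, -1.4531), lambda* = (-0.6016)


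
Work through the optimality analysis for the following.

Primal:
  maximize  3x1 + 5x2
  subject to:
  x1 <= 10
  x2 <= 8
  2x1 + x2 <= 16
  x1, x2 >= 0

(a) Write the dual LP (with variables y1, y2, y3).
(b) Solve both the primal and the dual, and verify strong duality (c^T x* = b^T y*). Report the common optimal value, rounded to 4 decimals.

The standard primal-dual pair for 'max c^T x s.t. A x <= b, x >= 0' is:
  Dual:  min b^T y  s.t.  A^T y >= c,  y >= 0.

So the dual LP is:
  minimize  10y1 + 8y2 + 16y3
  subject to:
    y1 + 2y3 >= 3
    y2 + y3 >= 5
    y1, y2, y3 >= 0

Solving the primal: x* = (4, 8).
  primal value c^T x* = 52.
Solving the dual: y* = (0, 3.5, 1.5).
  dual value b^T y* = 52.
Strong duality: c^T x* = b^T y*. Confirmed.

52


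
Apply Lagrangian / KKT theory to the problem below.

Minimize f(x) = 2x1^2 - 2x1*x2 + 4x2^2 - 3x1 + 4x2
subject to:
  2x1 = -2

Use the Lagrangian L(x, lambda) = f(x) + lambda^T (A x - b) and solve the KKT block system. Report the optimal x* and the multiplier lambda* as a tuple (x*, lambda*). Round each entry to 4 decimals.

Form the Lagrangian:
  L(x, lambda) = (1/2) x^T Q x + c^T x + lambda^T (A x - b)
Stationarity (grad_x L = 0): Q x + c + A^T lambda = 0.
Primal feasibility: A x = b.

This gives the KKT block system:
  [ Q   A^T ] [ x     ]   [-c ]
  [ A    0  ] [ lambda ] = [ b ]

Solving the linear system:
  x*      = (-1, -0.75)
  lambda* = (2.75)
  f(x*)   = 2.75

x* = (-1, -0.75), lambda* = (2.75)


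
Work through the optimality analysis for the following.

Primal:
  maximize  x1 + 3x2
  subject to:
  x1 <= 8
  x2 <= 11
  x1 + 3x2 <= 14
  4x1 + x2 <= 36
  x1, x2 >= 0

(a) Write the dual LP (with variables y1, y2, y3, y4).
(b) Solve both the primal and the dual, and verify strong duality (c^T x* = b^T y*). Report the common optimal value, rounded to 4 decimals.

The standard primal-dual pair for 'max c^T x s.t. A x <= b, x >= 0' is:
  Dual:  min b^T y  s.t.  A^T y >= c,  y >= 0.

So the dual LP is:
  minimize  8y1 + 11y2 + 14y3 + 36y4
  subject to:
    y1 + y3 + 4y4 >= 1
    y2 + 3y3 + y4 >= 3
    y1, y2, y3, y4 >= 0

Solving the primal: x* = (8, 2).
  primal value c^T x* = 14.
Solving the dual: y* = (0, 0, 1, 0).
  dual value b^T y* = 14.
Strong duality: c^T x* = b^T y*. Confirmed.

14


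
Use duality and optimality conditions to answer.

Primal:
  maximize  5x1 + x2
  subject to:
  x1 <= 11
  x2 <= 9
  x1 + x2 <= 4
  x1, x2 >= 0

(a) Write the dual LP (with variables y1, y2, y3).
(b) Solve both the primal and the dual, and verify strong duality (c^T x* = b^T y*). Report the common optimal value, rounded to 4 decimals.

The standard primal-dual pair for 'max c^T x s.t. A x <= b, x >= 0' is:
  Dual:  min b^T y  s.t.  A^T y >= c,  y >= 0.

So the dual LP is:
  minimize  11y1 + 9y2 + 4y3
  subject to:
    y1 + y3 >= 5
    y2 + y3 >= 1
    y1, y2, y3 >= 0

Solving the primal: x* = (4, 0).
  primal value c^T x* = 20.
Solving the dual: y* = (0, 0, 5).
  dual value b^T y* = 20.
Strong duality: c^T x* = b^T y*. Confirmed.

20


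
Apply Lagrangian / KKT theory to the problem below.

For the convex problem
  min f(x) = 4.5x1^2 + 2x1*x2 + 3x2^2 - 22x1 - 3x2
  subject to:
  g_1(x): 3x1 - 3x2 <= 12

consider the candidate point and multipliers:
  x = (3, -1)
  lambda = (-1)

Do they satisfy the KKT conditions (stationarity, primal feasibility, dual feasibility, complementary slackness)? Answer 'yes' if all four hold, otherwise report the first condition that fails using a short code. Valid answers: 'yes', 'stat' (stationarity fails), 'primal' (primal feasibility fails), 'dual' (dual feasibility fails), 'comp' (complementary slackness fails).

Gradient of f: grad f(x) = Q x + c = (3, -3)
Constraint values g_i(x) = a_i^T x - b_i:
  g_1((3, -1)) = 0
Stationarity residual: grad f(x) + sum_i lambda_i a_i = (0, 0)
  -> stationarity OK
Primal feasibility (all g_i <= 0): OK
Dual feasibility (all lambda_i >= 0): FAILS
Complementary slackness (lambda_i * g_i(x) = 0 for all i): OK

Verdict: the first failing condition is dual_feasibility -> dual.

dual


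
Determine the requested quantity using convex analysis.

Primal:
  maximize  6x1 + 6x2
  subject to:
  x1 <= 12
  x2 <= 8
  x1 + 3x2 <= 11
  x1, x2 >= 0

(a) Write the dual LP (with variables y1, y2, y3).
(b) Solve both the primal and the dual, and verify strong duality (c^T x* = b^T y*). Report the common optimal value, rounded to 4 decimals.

The standard primal-dual pair for 'max c^T x s.t. A x <= b, x >= 0' is:
  Dual:  min b^T y  s.t.  A^T y >= c,  y >= 0.

So the dual LP is:
  minimize  12y1 + 8y2 + 11y3
  subject to:
    y1 + y3 >= 6
    y2 + 3y3 >= 6
    y1, y2, y3 >= 0

Solving the primal: x* = (11, 0).
  primal value c^T x* = 66.
Solving the dual: y* = (0, 0, 6).
  dual value b^T y* = 66.
Strong duality: c^T x* = b^T y*. Confirmed.

66


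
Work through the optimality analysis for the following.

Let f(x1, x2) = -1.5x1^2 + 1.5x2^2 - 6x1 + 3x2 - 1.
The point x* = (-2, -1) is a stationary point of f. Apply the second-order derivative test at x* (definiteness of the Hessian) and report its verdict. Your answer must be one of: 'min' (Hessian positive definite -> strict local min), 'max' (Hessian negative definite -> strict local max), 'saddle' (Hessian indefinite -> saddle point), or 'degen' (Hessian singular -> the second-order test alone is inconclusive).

Compute the Hessian H = grad^2 f:
  H = [[-3, 0], [0, 3]]
Verify stationarity: grad f(x*) = H x* + g = (0, 0).
Eigenvalues of H: -3, 3.
Eigenvalues have mixed signs, so H is indefinite -> x* is a saddle point.

saddle


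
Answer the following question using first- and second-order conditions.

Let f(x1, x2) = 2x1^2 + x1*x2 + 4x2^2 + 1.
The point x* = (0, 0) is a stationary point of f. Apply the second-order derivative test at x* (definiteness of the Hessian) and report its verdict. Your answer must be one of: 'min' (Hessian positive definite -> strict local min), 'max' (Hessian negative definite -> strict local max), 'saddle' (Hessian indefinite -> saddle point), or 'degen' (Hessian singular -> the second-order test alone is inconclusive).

Compute the Hessian H = grad^2 f:
  H = [[4, 1], [1, 8]]
Verify stationarity: grad f(x*) = H x* + g = (0, 0).
Eigenvalues of H: 3.7639, 8.2361.
Both eigenvalues > 0, so H is positive definite -> x* is a strict local min.

min


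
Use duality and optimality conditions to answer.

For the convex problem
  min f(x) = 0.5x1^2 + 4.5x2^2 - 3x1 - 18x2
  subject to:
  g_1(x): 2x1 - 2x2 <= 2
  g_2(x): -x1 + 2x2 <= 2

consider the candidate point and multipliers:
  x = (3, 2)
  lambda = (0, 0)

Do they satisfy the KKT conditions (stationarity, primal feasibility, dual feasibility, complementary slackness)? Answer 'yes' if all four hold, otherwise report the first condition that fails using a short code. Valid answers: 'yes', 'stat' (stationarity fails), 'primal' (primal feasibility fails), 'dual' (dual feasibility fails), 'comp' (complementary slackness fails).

Gradient of f: grad f(x) = Q x + c = (0, 0)
Constraint values g_i(x) = a_i^T x - b_i:
  g_1((3, 2)) = 0
  g_2((3, 2)) = -1
Stationarity residual: grad f(x) + sum_i lambda_i a_i = (0, 0)
  -> stationarity OK
Primal feasibility (all g_i <= 0): OK
Dual feasibility (all lambda_i >= 0): OK
Complementary slackness (lambda_i * g_i(x) = 0 for all i): OK

Verdict: yes, KKT holds.

yes


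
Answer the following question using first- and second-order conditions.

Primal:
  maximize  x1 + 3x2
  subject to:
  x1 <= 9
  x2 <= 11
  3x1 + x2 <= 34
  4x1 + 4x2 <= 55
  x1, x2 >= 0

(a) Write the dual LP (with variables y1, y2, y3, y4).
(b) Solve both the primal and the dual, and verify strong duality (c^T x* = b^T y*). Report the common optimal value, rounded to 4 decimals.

The standard primal-dual pair for 'max c^T x s.t. A x <= b, x >= 0' is:
  Dual:  min b^T y  s.t.  A^T y >= c,  y >= 0.

So the dual LP is:
  minimize  9y1 + 11y2 + 34y3 + 55y4
  subject to:
    y1 + 3y3 + 4y4 >= 1
    y2 + y3 + 4y4 >= 3
    y1, y2, y3, y4 >= 0

Solving the primal: x* = (2.75, 11).
  primal value c^T x* = 35.75.
Solving the dual: y* = (0, 2, 0, 0.25).
  dual value b^T y* = 35.75.
Strong duality: c^T x* = b^T y*. Confirmed.

35.75


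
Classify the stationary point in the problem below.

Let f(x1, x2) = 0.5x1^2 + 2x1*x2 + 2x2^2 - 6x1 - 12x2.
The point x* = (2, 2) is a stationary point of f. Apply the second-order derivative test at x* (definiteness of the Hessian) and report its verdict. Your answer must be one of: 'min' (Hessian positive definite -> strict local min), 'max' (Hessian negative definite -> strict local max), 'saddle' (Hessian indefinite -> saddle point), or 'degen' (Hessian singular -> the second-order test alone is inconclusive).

Compute the Hessian H = grad^2 f:
  H = [[1, 2], [2, 4]]
Verify stationarity: grad f(x*) = H x* + g = (0, 0).
Eigenvalues of H: 0, 5.
H has a zero eigenvalue (singular; positive semidefinite but not definite), so H is neither positive definite, negative definite, nor indefinite. The second-order test alone is inconclusive -> degen.
(Indeed, f is constant along the null direction of H through x*, so x* is not a strict local extremum.)

degen


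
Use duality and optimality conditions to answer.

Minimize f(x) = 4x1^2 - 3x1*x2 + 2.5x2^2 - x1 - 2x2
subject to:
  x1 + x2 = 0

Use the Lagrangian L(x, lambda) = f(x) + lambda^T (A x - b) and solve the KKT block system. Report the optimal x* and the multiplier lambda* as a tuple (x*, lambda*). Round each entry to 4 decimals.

Form the Lagrangian:
  L(x, lambda) = (1/2) x^T Q x + c^T x + lambda^T (A x - b)
Stationarity (grad_x L = 0): Q x + c + A^T lambda = 0.
Primal feasibility: A x = b.

This gives the KKT block system:
  [ Q   A^T ] [ x     ]   [-c ]
  [ A    0  ] [ lambda ] = [ b ]

Solving the linear system:
  x*      = (-0.0526, 0.0526)
  lambda* = (1.5789)
  f(x*)   = -0.0263

x* = (-0.0526, 0.0526), lambda* = (1.5789)


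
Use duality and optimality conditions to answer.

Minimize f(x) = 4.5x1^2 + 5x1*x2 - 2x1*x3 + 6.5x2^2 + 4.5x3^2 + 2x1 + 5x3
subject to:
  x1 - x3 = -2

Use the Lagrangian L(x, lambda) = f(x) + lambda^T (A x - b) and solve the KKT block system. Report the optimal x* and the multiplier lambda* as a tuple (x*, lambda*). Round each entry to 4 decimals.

Form the Lagrangian:
  L(x, lambda) = (1/2) x^T Q x + c^T x + lambda^T (A x - b)
Stationarity (grad_x L = 0): Q x + c + A^T lambda = 0.
Primal feasibility: A x = b.

This gives the KKT block system:
  [ Q   A^T ] [ x     ]   [-c ]
  [ A    0  ] [ lambda ] = [ b ]

Solving the linear system:
  x*      = (-1.7389, 0.6688, 0.2611)
  lambda* = (10.828)
  f(x*)   = 9.742

x* = (-1.7389, 0.6688, 0.2611), lambda* = (10.828)


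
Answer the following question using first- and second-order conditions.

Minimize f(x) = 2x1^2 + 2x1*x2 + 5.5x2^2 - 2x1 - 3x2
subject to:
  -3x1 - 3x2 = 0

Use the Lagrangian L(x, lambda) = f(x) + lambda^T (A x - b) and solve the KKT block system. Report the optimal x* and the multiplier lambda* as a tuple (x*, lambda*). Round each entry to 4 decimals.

Form the Lagrangian:
  L(x, lambda) = (1/2) x^T Q x + c^T x + lambda^T (A x - b)
Stationarity (grad_x L = 0): Q x + c + A^T lambda = 0.
Primal feasibility: A x = b.

This gives the KKT block system:
  [ Q   A^T ] [ x     ]   [-c ]
  [ A    0  ] [ lambda ] = [ b ]

Solving the linear system:
  x*      = (-0.0909, 0.0909)
  lambda* = (-0.7273)
  f(x*)   = -0.0455

x* = (-0.0909, 0.0909), lambda* = (-0.7273)


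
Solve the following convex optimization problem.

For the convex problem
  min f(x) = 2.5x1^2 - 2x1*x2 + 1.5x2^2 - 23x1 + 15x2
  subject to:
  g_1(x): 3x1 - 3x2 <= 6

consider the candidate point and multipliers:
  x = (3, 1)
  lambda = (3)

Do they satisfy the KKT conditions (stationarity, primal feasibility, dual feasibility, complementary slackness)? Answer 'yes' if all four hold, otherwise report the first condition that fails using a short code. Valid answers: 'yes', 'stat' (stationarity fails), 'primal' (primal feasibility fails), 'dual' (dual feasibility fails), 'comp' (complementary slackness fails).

Gradient of f: grad f(x) = Q x + c = (-10, 12)
Constraint values g_i(x) = a_i^T x - b_i:
  g_1((3, 1)) = 0
Stationarity residual: grad f(x) + sum_i lambda_i a_i = (-1, 3)
  -> stationarity FAILS
Primal feasibility (all g_i <= 0): OK
Dual feasibility (all lambda_i >= 0): OK
Complementary slackness (lambda_i * g_i(x) = 0 for all i): OK

Verdict: the first failing condition is stationarity -> stat.

stat


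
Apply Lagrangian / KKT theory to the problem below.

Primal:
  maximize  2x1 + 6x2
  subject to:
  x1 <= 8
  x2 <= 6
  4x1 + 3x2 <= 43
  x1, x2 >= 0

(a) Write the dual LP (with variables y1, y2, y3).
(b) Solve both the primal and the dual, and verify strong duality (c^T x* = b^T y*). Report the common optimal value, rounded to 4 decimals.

The standard primal-dual pair for 'max c^T x s.t. A x <= b, x >= 0' is:
  Dual:  min b^T y  s.t.  A^T y >= c,  y >= 0.

So the dual LP is:
  minimize  8y1 + 6y2 + 43y3
  subject to:
    y1 + 4y3 >= 2
    y2 + 3y3 >= 6
    y1, y2, y3 >= 0

Solving the primal: x* = (6.25, 6).
  primal value c^T x* = 48.5.
Solving the dual: y* = (0, 4.5, 0.5).
  dual value b^T y* = 48.5.
Strong duality: c^T x* = b^T y*. Confirmed.

48.5


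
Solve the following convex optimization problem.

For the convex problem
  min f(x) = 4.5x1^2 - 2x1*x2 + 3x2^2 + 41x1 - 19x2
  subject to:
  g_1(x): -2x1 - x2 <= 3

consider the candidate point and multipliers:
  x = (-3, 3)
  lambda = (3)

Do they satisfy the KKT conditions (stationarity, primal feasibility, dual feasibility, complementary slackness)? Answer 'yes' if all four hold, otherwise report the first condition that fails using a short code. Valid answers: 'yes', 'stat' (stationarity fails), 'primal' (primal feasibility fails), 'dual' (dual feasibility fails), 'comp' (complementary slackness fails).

Gradient of f: grad f(x) = Q x + c = (8, 5)
Constraint values g_i(x) = a_i^T x - b_i:
  g_1((-3, 3)) = 0
Stationarity residual: grad f(x) + sum_i lambda_i a_i = (2, 2)
  -> stationarity FAILS
Primal feasibility (all g_i <= 0): OK
Dual feasibility (all lambda_i >= 0): OK
Complementary slackness (lambda_i * g_i(x) = 0 for all i): OK

Verdict: the first failing condition is stationarity -> stat.

stat


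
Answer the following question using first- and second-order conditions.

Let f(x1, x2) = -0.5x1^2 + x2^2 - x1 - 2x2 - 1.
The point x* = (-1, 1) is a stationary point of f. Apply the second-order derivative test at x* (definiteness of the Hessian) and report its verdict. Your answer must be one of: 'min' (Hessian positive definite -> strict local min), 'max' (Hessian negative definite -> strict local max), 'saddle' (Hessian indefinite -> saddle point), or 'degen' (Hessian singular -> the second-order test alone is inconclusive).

Compute the Hessian H = grad^2 f:
  H = [[-1, 0], [0, 2]]
Verify stationarity: grad f(x*) = H x* + g = (0, 0).
Eigenvalues of H: -1, 2.
Eigenvalues have mixed signs, so H is indefinite -> x* is a saddle point.

saddle


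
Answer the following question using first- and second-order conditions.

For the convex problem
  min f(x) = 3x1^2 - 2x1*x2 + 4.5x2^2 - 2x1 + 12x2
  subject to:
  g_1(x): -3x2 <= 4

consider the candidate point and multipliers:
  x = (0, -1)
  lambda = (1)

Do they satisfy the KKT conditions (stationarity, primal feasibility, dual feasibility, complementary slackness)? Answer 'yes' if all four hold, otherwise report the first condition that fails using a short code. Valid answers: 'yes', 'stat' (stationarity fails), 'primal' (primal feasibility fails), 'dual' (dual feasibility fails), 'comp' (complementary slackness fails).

Gradient of f: grad f(x) = Q x + c = (0, 3)
Constraint values g_i(x) = a_i^T x - b_i:
  g_1((0, -1)) = -1
Stationarity residual: grad f(x) + sum_i lambda_i a_i = (0, 0)
  -> stationarity OK
Primal feasibility (all g_i <= 0): OK
Dual feasibility (all lambda_i >= 0): OK
Complementary slackness (lambda_i * g_i(x) = 0 for all i): FAILS

Verdict: the first failing condition is complementary_slackness -> comp.

comp


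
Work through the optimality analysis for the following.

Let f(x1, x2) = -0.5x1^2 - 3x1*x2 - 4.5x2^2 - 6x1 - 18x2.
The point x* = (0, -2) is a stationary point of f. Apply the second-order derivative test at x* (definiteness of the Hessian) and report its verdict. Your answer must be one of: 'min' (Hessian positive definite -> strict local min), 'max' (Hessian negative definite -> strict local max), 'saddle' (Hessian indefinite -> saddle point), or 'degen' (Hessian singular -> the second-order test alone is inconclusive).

Compute the Hessian H = grad^2 f:
  H = [[-1, -3], [-3, -9]]
Verify stationarity: grad f(x*) = H x* + g = (0, 0).
Eigenvalues of H: -10, 0.
H has a zero eigenvalue (singular; negative semidefinite but not definite), so H is neither positive definite, negative definite, nor indefinite. The second-order test alone is inconclusive -> degen.
(Indeed, f is constant along the null direction of H through x*, so x* is not a strict local extremum.)

degen


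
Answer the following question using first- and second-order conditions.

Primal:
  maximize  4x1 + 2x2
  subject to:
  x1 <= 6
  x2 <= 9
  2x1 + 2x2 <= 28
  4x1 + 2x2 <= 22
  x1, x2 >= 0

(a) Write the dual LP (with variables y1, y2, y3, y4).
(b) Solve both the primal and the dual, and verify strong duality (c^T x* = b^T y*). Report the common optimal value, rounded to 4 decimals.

The standard primal-dual pair for 'max c^T x s.t. A x <= b, x >= 0' is:
  Dual:  min b^T y  s.t.  A^T y >= c,  y >= 0.

So the dual LP is:
  minimize  6y1 + 9y2 + 28y3 + 22y4
  subject to:
    y1 + 2y3 + 4y4 >= 4
    y2 + 2y3 + 2y4 >= 2
    y1, y2, y3, y4 >= 0

Solving the primal: x* = (1, 9).
  primal value c^T x* = 22.
Solving the dual: y* = (0, 0, 0, 1).
  dual value b^T y* = 22.
Strong duality: c^T x* = b^T y*. Confirmed.

22


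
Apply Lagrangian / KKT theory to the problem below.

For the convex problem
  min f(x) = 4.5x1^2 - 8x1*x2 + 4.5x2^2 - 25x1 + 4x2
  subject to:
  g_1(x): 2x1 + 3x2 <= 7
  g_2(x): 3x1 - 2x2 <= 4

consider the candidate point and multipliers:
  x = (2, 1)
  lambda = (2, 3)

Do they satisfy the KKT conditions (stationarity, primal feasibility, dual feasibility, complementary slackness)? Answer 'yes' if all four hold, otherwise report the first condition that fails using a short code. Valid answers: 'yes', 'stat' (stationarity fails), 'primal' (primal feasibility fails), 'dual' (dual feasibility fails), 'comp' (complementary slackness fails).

Gradient of f: grad f(x) = Q x + c = (-15, -3)
Constraint values g_i(x) = a_i^T x - b_i:
  g_1((2, 1)) = 0
  g_2((2, 1)) = 0
Stationarity residual: grad f(x) + sum_i lambda_i a_i = (-2, -3)
  -> stationarity FAILS
Primal feasibility (all g_i <= 0): OK
Dual feasibility (all lambda_i >= 0): OK
Complementary slackness (lambda_i * g_i(x) = 0 for all i): OK

Verdict: the first failing condition is stationarity -> stat.

stat
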